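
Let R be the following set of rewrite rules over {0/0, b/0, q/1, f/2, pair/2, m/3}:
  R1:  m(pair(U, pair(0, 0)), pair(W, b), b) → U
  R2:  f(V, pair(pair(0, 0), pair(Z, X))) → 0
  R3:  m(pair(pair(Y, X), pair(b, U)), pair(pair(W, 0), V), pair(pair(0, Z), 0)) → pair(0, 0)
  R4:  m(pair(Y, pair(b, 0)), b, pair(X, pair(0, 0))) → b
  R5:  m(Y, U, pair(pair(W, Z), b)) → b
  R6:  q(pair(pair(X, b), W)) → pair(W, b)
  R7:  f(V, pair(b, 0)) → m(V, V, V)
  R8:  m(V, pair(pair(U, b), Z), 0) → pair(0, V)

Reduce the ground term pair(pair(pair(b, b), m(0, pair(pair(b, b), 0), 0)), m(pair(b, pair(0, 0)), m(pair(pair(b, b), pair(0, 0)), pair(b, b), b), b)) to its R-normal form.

pair(pair(pair(b, b), pair(0, 0)), b)

1. pair(pair(pair(b, b), m(0, pair(pair(b, b), 0), 0)), m(pair(b, pair(0, 0)), m(pair(pair(b, b), pair(0, 0)), pair(b, b), b), b))  →  pair(pair(pair(b, b), pair(0, 0)), m(pair(b, pair(0, 0)), m(pair(pair(b, b), pair(0, 0)), pair(b, b), b), b))   [R8 at 1.2]
2. pair(pair(pair(b, b), pair(0, 0)), m(pair(b, pair(0, 0)), m(pair(pair(b, b), pair(0, 0)), pair(b, b), b), b))  →  pair(pair(pair(b, b), pair(0, 0)), m(pair(b, pair(0, 0)), pair(b, b), b))   [R1 at 2.2]
3. pair(pair(pair(b, b), pair(0, 0)), m(pair(b, pair(0, 0)), pair(b, b), b))  →  pair(pair(pair(b, b), pair(0, 0)), b)   [R1 at 2]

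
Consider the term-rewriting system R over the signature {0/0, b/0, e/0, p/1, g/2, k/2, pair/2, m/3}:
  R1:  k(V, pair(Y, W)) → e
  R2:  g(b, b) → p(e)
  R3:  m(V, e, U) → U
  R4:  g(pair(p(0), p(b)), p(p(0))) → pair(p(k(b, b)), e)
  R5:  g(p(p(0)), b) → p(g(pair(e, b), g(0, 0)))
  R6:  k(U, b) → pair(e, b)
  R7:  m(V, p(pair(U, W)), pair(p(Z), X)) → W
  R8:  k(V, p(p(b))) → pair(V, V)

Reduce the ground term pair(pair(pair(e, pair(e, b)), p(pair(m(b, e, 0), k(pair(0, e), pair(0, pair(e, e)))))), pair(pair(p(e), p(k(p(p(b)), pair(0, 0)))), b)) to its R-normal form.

pair(pair(pair(e, pair(e, b)), p(pair(0, e))), pair(pair(p(e), p(e)), b))

1. pair(pair(pair(e, pair(e, b)), p(pair(m(b, e, 0), k(pair(0, e), pair(0, pair(e, e)))))), pair(pair(p(e), p(k(p(p(b)), pair(0, 0)))), b))  →  pair(pair(pair(e, pair(e, b)), p(pair(0, k(pair(0, e), pair(0, pair(e, e)))))), pair(pair(p(e), p(k(p(p(b)), pair(0, 0)))), b))   [R3 at 1.2.1.1]
2. pair(pair(pair(e, pair(e, b)), p(pair(0, k(pair(0, e), pair(0, pair(e, e)))))), pair(pair(p(e), p(k(p(p(b)), pair(0, 0)))), b))  →  pair(pair(pair(e, pair(e, b)), p(pair(0, e))), pair(pair(p(e), p(k(p(p(b)), pair(0, 0)))), b))   [R1 at 1.2.1.2]
3. pair(pair(pair(e, pair(e, b)), p(pair(0, e))), pair(pair(p(e), p(k(p(p(b)), pair(0, 0)))), b))  →  pair(pair(pair(e, pair(e, b)), p(pair(0, e))), pair(pair(p(e), p(e)), b))   [R1 at 2.1.2.1]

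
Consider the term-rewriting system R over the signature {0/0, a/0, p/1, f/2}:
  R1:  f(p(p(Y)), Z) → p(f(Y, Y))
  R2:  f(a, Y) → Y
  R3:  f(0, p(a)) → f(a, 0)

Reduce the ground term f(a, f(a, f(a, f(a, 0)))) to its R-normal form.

0

1. f(a, f(a, f(a, f(a, 0))))  →  f(a, f(a, f(a, 0)))   [R2 at ε]
2. f(a, f(a, f(a, 0)))  →  f(a, f(a, 0))   [R2 at ε]
3. f(a, f(a, 0))  →  f(a, 0)   [R2 at ε]
4. f(a, 0)  →  0   [R2 at ε]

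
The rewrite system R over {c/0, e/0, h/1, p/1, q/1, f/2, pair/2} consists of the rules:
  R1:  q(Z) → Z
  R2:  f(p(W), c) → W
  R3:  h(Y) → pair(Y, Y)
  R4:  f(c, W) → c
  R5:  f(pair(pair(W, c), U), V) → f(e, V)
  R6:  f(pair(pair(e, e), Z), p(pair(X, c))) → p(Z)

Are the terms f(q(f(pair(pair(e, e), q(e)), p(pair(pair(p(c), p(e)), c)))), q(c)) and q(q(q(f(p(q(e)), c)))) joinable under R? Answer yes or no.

Reduce t₁ = f(q(f(pair(pair(e, e), q(e)), p(pair(pair(p(c), p(e)), c)))), q(c)):
1. f(q(f(pair(pair(e, e), q(e)), p(pair(pair(p(c), p(e)), c)))), q(c))  →  f(f(pair(pair(e, e), q(e)), p(pair(pair(p(c), p(e)), c))), q(c))   [R1 at 1]
2. f(f(pair(pair(e, e), q(e)), p(pair(pair(p(c), p(e)), c))), q(c))  →  f(p(q(e)), q(c))   [R6 at 1]
3. f(p(q(e)), q(c))  →  f(p(e), q(c))   [R1 at 1.1]
4. f(p(e), q(c))  →  f(p(e), c)   [R1 at 2]
5. f(p(e), c)  →  e   [R2 at ε]

Reduce t₂ = q(q(q(f(p(q(e)), c)))):
1. q(q(q(f(p(q(e)), c))))  →  q(q(f(p(q(e)), c)))   [R1 at ε]
2. q(q(f(p(q(e)), c)))  →  q(f(p(q(e)), c))   [R1 at ε]
3. q(f(p(q(e)), c))  →  f(p(q(e)), c)   [R1 at ε]
4. f(p(q(e)), c)  →  q(e)   [R2 at ε]
5. q(e)  →  e   [R1 at ε]

yes — NF(t₁) = e, NF(t₂) = e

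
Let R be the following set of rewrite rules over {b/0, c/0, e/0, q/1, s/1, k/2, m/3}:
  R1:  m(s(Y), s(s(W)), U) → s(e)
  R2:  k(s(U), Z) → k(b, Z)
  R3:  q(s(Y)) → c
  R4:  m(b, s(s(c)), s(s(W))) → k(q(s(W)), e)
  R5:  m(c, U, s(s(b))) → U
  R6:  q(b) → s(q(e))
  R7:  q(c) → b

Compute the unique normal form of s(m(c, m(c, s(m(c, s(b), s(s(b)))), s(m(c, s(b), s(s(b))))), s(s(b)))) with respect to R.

s(s(s(b)))

1. s(m(c, m(c, s(m(c, s(b), s(s(b)))), s(m(c, s(b), s(s(b))))), s(s(b))))  →  s(m(c, s(m(c, s(b), s(s(b)))), s(m(c, s(b), s(s(b))))))   [R5 at 1]
2. s(m(c, s(m(c, s(b), s(s(b)))), s(m(c, s(b), s(s(b))))))  →  s(m(c, s(s(b)), s(m(c, s(b), s(s(b))))))   [R5 at 1.2.1]
3. s(m(c, s(s(b)), s(m(c, s(b), s(s(b))))))  →  s(m(c, s(s(b)), s(s(b))))   [R5 at 1.3.1]
4. s(m(c, s(s(b)), s(s(b))))  →  s(s(s(b)))   [R5 at 1]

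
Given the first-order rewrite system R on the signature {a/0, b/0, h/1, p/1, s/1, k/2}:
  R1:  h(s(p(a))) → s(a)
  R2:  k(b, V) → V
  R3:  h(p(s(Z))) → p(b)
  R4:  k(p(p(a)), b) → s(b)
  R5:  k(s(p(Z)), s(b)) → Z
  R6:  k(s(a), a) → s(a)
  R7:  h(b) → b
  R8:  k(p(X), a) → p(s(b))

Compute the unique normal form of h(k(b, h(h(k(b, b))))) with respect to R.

b

1. h(k(b, h(h(k(b, b)))))  →  h(h(h(k(b, b))))   [R2 at 1]
2. h(h(h(k(b, b))))  →  h(h(h(b)))   [R2 at 1.1.1]
3. h(h(h(b)))  →  h(h(b))   [R7 at 1.1]
4. h(h(b))  →  h(b)   [R7 at 1]
5. h(b)  →  b   [R7 at ε]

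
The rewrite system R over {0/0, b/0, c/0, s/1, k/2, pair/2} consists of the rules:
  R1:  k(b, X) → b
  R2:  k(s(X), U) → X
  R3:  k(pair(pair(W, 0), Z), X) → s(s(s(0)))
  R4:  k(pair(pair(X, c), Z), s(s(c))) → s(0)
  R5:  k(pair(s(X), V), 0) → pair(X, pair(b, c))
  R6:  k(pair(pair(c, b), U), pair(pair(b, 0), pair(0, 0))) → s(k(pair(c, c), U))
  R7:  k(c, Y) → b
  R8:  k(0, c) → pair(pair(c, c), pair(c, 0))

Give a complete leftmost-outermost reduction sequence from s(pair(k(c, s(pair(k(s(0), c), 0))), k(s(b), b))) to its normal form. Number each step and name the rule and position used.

1. s(pair(k(c, s(pair(k(s(0), c), 0))), k(s(b), b)))  →  s(pair(b, k(s(b), b)))   [R7 at 1.1]
2. s(pair(b, k(s(b), b)))  →  s(pair(b, b))   [R2 at 1.2]

s(pair(b, b))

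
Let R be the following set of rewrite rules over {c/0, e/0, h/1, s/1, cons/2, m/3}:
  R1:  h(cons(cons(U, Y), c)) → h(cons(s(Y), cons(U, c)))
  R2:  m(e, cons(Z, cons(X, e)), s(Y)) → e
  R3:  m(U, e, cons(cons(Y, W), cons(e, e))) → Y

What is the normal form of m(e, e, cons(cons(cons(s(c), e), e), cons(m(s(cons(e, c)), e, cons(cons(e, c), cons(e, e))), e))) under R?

cons(s(c), e)

1. m(e, e, cons(cons(cons(s(c), e), e), cons(m(s(cons(e, c)), e, cons(cons(e, c), cons(e, e))), e)))  →  m(e, e, cons(cons(cons(s(c), e), e), cons(e, e)))   [R3 at 3.2.1]
2. m(e, e, cons(cons(cons(s(c), e), e), cons(e, e)))  →  cons(s(c), e)   [R3 at ε]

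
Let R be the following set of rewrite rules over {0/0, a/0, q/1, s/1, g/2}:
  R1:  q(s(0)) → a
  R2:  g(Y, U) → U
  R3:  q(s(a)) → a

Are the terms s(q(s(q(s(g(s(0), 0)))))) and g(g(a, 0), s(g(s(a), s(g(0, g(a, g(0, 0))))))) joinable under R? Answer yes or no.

no — NF(t₁) = s(a), NF(t₂) = s(s(0))

Reduce t₁ = s(q(s(q(s(g(s(0), 0)))))):
1. s(q(s(q(s(g(s(0), 0))))))  →  s(q(s(q(s(0)))))   [R2 at 1.1.1.1.1]
2. s(q(s(q(s(0)))))  →  s(q(s(a)))   [R1 at 1.1.1]
3. s(q(s(a)))  →  s(a)   [R3 at 1]

Reduce t₂ = g(g(a, 0), s(g(s(a), s(g(0, g(a, g(0, 0))))))):
1. g(g(a, 0), s(g(s(a), s(g(0, g(a, g(0, 0)))))))  →  s(g(s(a), s(g(0, g(a, g(0, 0))))))   [R2 at ε]
2. s(g(s(a), s(g(0, g(a, g(0, 0))))))  →  s(s(g(0, g(a, g(0, 0)))))   [R2 at 1]
3. s(s(g(0, g(a, g(0, 0)))))  →  s(s(g(a, g(0, 0))))   [R2 at 1.1]
4. s(s(g(a, g(0, 0))))  →  s(s(g(0, 0)))   [R2 at 1.1]
5. s(s(g(0, 0)))  →  s(s(0))   [R2 at 1.1]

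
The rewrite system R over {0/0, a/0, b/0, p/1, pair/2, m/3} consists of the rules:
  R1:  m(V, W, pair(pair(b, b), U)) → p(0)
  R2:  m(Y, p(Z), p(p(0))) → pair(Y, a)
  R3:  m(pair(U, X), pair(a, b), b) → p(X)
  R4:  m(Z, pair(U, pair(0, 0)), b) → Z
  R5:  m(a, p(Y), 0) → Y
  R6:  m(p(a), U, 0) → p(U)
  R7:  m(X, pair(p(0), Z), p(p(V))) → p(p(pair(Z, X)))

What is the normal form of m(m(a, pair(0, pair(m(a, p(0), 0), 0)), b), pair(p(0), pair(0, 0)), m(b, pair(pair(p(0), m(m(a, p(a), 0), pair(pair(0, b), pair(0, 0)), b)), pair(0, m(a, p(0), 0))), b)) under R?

1. m(m(a, pair(0, pair(m(a, p(0), 0), 0)), b), pair(p(0), pair(0, 0)), m(b, pair(pair(p(0), m(m(a, p(a), 0), pair(pair(0, b), pair(0, 0)), b)), pair(0, m(a, p(0), 0))), b))  →  m(m(a, pair(0, pair(0, 0)), b), pair(p(0), pair(0, 0)), m(b, pair(pair(p(0), m(m(a, p(a), 0), pair(pair(0, b), pair(0, 0)), b)), pair(0, m(a, p(0), 0))), b))   [R5 at 1.2.2.1]
2. m(m(a, pair(0, pair(0, 0)), b), pair(p(0), pair(0, 0)), m(b, pair(pair(p(0), m(m(a, p(a), 0), pair(pair(0, b), pair(0, 0)), b)), pair(0, m(a, p(0), 0))), b))  →  m(a, pair(p(0), pair(0, 0)), m(b, pair(pair(p(0), m(m(a, p(a), 0), pair(pair(0, b), pair(0, 0)), b)), pair(0, m(a, p(0), 0))), b))   [R4 at 1]
3. m(a, pair(p(0), pair(0, 0)), m(b, pair(pair(p(0), m(m(a, p(a), 0), pair(pair(0, b), pair(0, 0)), b)), pair(0, m(a, p(0), 0))), b))  →  m(a, pair(p(0), pair(0, 0)), m(b, pair(pair(p(0), m(a, p(a), 0)), pair(0, m(a, p(0), 0))), b))   [R4 at 3.2.1.2]
4. m(a, pair(p(0), pair(0, 0)), m(b, pair(pair(p(0), m(a, p(a), 0)), pair(0, m(a, p(0), 0))), b))  →  m(a, pair(p(0), pair(0, 0)), m(b, pair(pair(p(0), a), pair(0, m(a, p(0), 0))), b))   [R5 at 3.2.1.2]
5. m(a, pair(p(0), pair(0, 0)), m(b, pair(pair(p(0), a), pair(0, m(a, p(0), 0))), b))  →  m(a, pair(p(0), pair(0, 0)), m(b, pair(pair(p(0), a), pair(0, 0)), b))   [R5 at 3.2.2.2]
6. m(a, pair(p(0), pair(0, 0)), m(b, pair(pair(p(0), a), pair(0, 0)), b))  →  m(a, pair(p(0), pair(0, 0)), b)   [R4 at 3]
7. m(a, pair(p(0), pair(0, 0)), b)  →  a   [R4 at ε]

a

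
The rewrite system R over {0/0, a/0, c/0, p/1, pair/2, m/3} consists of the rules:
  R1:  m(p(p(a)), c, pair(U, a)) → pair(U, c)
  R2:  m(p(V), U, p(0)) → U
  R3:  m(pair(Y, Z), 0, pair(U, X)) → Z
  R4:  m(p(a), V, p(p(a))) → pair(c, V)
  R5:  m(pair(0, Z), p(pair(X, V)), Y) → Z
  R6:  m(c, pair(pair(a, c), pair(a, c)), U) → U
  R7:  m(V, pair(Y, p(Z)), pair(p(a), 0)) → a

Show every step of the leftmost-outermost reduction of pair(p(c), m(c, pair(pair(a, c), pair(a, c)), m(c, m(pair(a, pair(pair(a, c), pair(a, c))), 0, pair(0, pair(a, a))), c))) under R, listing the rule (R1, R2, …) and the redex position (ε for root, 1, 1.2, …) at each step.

pair(p(c), c)

1. pair(p(c), m(c, pair(pair(a, c), pair(a, c)), m(c, m(pair(a, pair(pair(a, c), pair(a, c))), 0, pair(0, pair(a, a))), c)))  →  pair(p(c), m(c, m(pair(a, pair(pair(a, c), pair(a, c))), 0, pair(0, pair(a, a))), c))   [R6 at 2]
2. pair(p(c), m(c, m(pair(a, pair(pair(a, c), pair(a, c))), 0, pair(0, pair(a, a))), c))  →  pair(p(c), m(c, pair(pair(a, c), pair(a, c)), c))   [R3 at 2.2]
3. pair(p(c), m(c, pair(pair(a, c), pair(a, c)), c))  →  pair(p(c), c)   [R6 at 2]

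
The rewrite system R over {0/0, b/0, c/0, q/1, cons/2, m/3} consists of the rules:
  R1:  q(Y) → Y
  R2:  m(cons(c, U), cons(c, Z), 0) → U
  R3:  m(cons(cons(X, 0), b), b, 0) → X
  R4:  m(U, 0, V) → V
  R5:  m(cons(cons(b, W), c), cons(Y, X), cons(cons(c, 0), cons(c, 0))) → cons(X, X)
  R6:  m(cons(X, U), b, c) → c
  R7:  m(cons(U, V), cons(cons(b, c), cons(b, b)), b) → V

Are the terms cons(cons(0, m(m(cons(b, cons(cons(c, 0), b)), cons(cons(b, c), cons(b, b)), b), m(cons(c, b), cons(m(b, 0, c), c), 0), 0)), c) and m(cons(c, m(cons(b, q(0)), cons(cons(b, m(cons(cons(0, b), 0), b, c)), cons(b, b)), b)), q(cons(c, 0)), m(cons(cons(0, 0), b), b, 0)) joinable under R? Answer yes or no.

no — NF(t₁) = cons(cons(0, c), c), NF(t₂) = 0

Reduce t₁ = cons(cons(0, m(m(cons(b, cons(cons(c, 0), b)), cons(cons(b, c), cons(b, b)), b), m(cons(c, b), cons(m(b, 0, c), c), 0), 0)), c):
1. cons(cons(0, m(m(cons(b, cons(cons(c, 0), b)), cons(cons(b, c), cons(b, b)), b), m(cons(c, b), cons(m(b, 0, c), c), 0), 0)), c)  →  cons(cons(0, m(cons(cons(c, 0), b), m(cons(c, b), cons(m(b, 0, c), c), 0), 0)), c)   [R7 at 1.2.1]
2. cons(cons(0, m(cons(cons(c, 0), b), m(cons(c, b), cons(m(b, 0, c), c), 0), 0)), c)  →  cons(cons(0, m(cons(cons(c, 0), b), m(cons(c, b), cons(c, c), 0), 0)), c)   [R4 at 1.2.2.2.1]
3. cons(cons(0, m(cons(cons(c, 0), b), m(cons(c, b), cons(c, c), 0), 0)), c)  →  cons(cons(0, m(cons(cons(c, 0), b), b, 0)), c)   [R2 at 1.2.2]
4. cons(cons(0, m(cons(cons(c, 0), b), b, 0)), c)  →  cons(cons(0, c), c)   [R3 at 1.2]

Reduce t₂ = m(cons(c, m(cons(b, q(0)), cons(cons(b, m(cons(cons(0, b), 0), b, c)), cons(b, b)), b)), q(cons(c, 0)), m(cons(cons(0, 0), b), b, 0)):
1. m(cons(c, m(cons(b, q(0)), cons(cons(b, m(cons(cons(0, b), 0), b, c)), cons(b, b)), b)), q(cons(c, 0)), m(cons(cons(0, 0), b), b, 0))  →  m(cons(c, m(cons(b, 0), cons(cons(b, m(cons(cons(0, b), 0), b, c)), cons(b, b)), b)), q(cons(c, 0)), m(cons(cons(0, 0), b), b, 0))   [R1 at 1.2.1.2]
2. m(cons(c, m(cons(b, 0), cons(cons(b, m(cons(cons(0, b), 0), b, c)), cons(b, b)), b)), q(cons(c, 0)), m(cons(cons(0, 0), b), b, 0))  →  m(cons(c, m(cons(b, 0), cons(cons(b, c), cons(b, b)), b)), q(cons(c, 0)), m(cons(cons(0, 0), b), b, 0))   [R6 at 1.2.2.1.2]
3. m(cons(c, m(cons(b, 0), cons(cons(b, c), cons(b, b)), b)), q(cons(c, 0)), m(cons(cons(0, 0), b), b, 0))  →  m(cons(c, 0), q(cons(c, 0)), m(cons(cons(0, 0), b), b, 0))   [R7 at 1.2]
4. m(cons(c, 0), q(cons(c, 0)), m(cons(cons(0, 0), b), b, 0))  →  m(cons(c, 0), cons(c, 0), m(cons(cons(0, 0), b), b, 0))   [R1 at 2]
5. m(cons(c, 0), cons(c, 0), m(cons(cons(0, 0), b), b, 0))  →  m(cons(c, 0), cons(c, 0), 0)   [R3 at 3]
6. m(cons(c, 0), cons(c, 0), 0)  →  0   [R2 at ε]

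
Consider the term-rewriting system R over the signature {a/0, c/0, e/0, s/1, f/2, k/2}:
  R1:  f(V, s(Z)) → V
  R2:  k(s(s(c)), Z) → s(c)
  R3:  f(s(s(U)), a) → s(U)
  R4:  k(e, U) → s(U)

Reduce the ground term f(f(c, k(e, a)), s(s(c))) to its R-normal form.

c

1. f(f(c, k(e, a)), s(s(c)))  →  f(c, k(e, a))   [R1 at ε]
2. f(c, k(e, a))  →  f(c, s(a))   [R4 at 2]
3. f(c, s(a))  →  c   [R1 at ε]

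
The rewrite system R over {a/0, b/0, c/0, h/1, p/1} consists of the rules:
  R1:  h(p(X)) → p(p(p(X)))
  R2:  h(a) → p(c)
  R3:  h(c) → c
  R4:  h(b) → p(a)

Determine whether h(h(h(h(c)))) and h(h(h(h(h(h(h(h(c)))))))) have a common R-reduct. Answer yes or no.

Reduce t₁ = h(h(h(h(c)))):
1. h(h(h(h(c))))  →  h(h(h(c)))   [R3 at 1.1.1]
2. h(h(h(c)))  →  h(h(c))   [R3 at 1.1]
3. h(h(c))  →  h(c)   [R3 at 1]
4. h(c)  →  c   [R3 at ε]

Reduce t₂ = h(h(h(h(h(h(h(h(c)))))))):
1. h(h(h(h(h(h(h(h(c))))))))  →  h(h(h(h(h(h(h(c)))))))   [R3 at 1.1.1.1.1.1.1]
2. h(h(h(h(h(h(h(c)))))))  →  h(h(h(h(h(h(c))))))   [R3 at 1.1.1.1.1.1]
3. h(h(h(h(h(h(c))))))  →  h(h(h(h(h(c)))))   [R3 at 1.1.1.1.1]
4. h(h(h(h(h(c)))))  →  h(h(h(h(c))))   [R3 at 1.1.1.1]
5. h(h(h(h(c))))  →  h(h(h(c)))   [R3 at 1.1.1]
6. h(h(h(c)))  →  h(h(c))   [R3 at 1.1]
7. h(h(c))  →  h(c)   [R3 at 1]
8. h(c)  →  c   [R3 at ε]

yes — NF(t₁) = c, NF(t₂) = c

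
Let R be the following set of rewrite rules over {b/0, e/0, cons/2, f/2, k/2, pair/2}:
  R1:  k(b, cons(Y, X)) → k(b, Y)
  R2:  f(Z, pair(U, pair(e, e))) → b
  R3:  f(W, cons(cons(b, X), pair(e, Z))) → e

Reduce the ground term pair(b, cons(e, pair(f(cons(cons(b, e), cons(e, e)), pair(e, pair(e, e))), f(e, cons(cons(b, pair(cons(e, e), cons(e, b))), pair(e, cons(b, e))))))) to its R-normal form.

1. pair(b, cons(e, pair(f(cons(cons(b, e), cons(e, e)), pair(e, pair(e, e))), f(e, cons(cons(b, pair(cons(e, e), cons(e, b))), pair(e, cons(b, e)))))))  →  pair(b, cons(e, pair(b, f(e, cons(cons(b, pair(cons(e, e), cons(e, b))), pair(e, cons(b, e)))))))   [R2 at 2.2.1]
2. pair(b, cons(e, pair(b, f(e, cons(cons(b, pair(cons(e, e), cons(e, b))), pair(e, cons(b, e)))))))  →  pair(b, cons(e, pair(b, e)))   [R3 at 2.2.2]

pair(b, cons(e, pair(b, e)))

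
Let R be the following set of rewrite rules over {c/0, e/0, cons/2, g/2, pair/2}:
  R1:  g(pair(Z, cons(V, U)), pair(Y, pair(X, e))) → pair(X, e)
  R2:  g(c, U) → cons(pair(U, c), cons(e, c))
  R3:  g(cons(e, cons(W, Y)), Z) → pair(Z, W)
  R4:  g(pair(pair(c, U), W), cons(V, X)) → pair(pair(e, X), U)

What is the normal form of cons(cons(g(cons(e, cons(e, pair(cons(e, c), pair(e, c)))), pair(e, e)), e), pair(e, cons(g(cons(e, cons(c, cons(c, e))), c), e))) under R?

1. cons(cons(g(cons(e, cons(e, pair(cons(e, c), pair(e, c)))), pair(e, e)), e), pair(e, cons(g(cons(e, cons(c, cons(c, e))), c), e)))  →  cons(cons(pair(pair(e, e), e), e), pair(e, cons(g(cons(e, cons(c, cons(c, e))), c), e)))   [R3 at 1.1]
2. cons(cons(pair(pair(e, e), e), e), pair(e, cons(g(cons(e, cons(c, cons(c, e))), c), e)))  →  cons(cons(pair(pair(e, e), e), e), pair(e, cons(pair(c, c), e)))   [R3 at 2.2.1]

cons(cons(pair(pair(e, e), e), e), pair(e, cons(pair(c, c), e)))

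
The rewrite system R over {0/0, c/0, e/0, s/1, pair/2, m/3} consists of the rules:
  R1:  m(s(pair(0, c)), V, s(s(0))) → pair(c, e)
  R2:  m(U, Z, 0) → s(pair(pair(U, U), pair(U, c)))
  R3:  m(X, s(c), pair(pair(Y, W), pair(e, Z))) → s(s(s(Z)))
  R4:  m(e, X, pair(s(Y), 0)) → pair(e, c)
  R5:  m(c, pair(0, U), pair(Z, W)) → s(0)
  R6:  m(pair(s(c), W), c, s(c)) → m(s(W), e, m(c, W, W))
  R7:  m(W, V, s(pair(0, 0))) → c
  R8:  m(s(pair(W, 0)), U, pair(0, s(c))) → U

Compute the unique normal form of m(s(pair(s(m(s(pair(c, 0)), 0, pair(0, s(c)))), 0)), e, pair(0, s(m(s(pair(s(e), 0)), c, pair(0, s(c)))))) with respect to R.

e

1. m(s(pair(s(m(s(pair(c, 0)), 0, pair(0, s(c)))), 0)), e, pair(0, s(m(s(pair(s(e), 0)), c, pair(0, s(c))))))  →  m(s(pair(s(0), 0)), e, pair(0, s(m(s(pair(s(e), 0)), c, pair(0, s(c))))))   [R8 at 1.1.1.1]
2. m(s(pair(s(0), 0)), e, pair(0, s(m(s(pair(s(e), 0)), c, pair(0, s(c))))))  →  m(s(pair(s(0), 0)), e, pair(0, s(c)))   [R8 at 3.2.1]
3. m(s(pair(s(0), 0)), e, pair(0, s(c)))  →  e   [R8 at ε]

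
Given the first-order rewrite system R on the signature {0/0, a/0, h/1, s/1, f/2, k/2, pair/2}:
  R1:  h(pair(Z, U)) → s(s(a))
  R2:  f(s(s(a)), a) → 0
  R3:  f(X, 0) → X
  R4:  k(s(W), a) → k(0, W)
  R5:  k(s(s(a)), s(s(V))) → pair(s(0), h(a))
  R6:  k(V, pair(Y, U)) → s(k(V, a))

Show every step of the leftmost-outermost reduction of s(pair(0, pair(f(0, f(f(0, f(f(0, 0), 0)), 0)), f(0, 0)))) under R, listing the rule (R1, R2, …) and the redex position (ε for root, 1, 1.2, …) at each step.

s(pair(0, pair(0, 0)))

1. s(pair(0, pair(f(0, f(f(0, f(f(0, 0), 0)), 0)), f(0, 0))))  →  s(pair(0, pair(f(0, f(0, f(f(0, 0), 0))), f(0, 0))))   [R3 at 1.2.1.2]
2. s(pair(0, pair(f(0, f(0, f(f(0, 0), 0))), f(0, 0))))  →  s(pair(0, pair(f(0, f(0, f(0, 0))), f(0, 0))))   [R3 at 1.2.1.2.2]
3. s(pair(0, pair(f(0, f(0, f(0, 0))), f(0, 0))))  →  s(pair(0, pair(f(0, f(0, 0)), f(0, 0))))   [R3 at 1.2.1.2.2]
4. s(pair(0, pair(f(0, f(0, 0)), f(0, 0))))  →  s(pair(0, pair(f(0, 0), f(0, 0))))   [R3 at 1.2.1.2]
5. s(pair(0, pair(f(0, 0), f(0, 0))))  →  s(pair(0, pair(0, f(0, 0))))   [R3 at 1.2.1]
6. s(pair(0, pair(0, f(0, 0))))  →  s(pair(0, pair(0, 0)))   [R3 at 1.2.2]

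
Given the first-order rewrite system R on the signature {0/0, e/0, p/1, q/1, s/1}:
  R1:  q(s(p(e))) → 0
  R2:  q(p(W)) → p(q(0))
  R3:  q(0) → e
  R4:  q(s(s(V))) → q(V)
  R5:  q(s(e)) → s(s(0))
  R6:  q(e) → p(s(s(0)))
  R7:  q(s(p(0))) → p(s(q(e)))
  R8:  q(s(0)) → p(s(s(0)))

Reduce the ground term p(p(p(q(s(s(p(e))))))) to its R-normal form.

1. p(p(p(q(s(s(p(e)))))))  →  p(p(p(q(p(e)))))   [R4 at 1.1.1]
2. p(p(p(q(p(e)))))  →  p(p(p(p(q(0)))))   [R2 at 1.1.1]
3. p(p(p(p(q(0)))))  →  p(p(p(p(e))))   [R3 at 1.1.1.1]

p(p(p(p(e))))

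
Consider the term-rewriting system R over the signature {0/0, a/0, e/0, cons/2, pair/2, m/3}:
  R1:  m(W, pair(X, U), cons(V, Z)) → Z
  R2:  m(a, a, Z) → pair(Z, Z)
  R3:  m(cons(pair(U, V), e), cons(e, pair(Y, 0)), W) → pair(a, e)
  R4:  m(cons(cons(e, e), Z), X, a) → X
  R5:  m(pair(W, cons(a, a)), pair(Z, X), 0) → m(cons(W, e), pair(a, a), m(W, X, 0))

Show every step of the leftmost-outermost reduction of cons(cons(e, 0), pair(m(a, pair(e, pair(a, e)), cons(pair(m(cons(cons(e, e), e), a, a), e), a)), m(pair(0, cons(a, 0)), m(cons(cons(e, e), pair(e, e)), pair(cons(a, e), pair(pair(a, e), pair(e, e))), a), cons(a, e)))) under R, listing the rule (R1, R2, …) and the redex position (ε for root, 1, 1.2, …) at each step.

1. cons(cons(e, 0), pair(m(a, pair(e, pair(a, e)), cons(pair(m(cons(cons(e, e), e), a, a), e), a)), m(pair(0, cons(a, 0)), m(cons(cons(e, e), pair(e, e)), pair(cons(a, e), pair(pair(a, e), pair(e, e))), a), cons(a, e))))  →  cons(cons(e, 0), pair(a, m(pair(0, cons(a, 0)), m(cons(cons(e, e), pair(e, e)), pair(cons(a, e), pair(pair(a, e), pair(e, e))), a), cons(a, e))))   [R1 at 2.1]
2. cons(cons(e, 0), pair(a, m(pair(0, cons(a, 0)), m(cons(cons(e, e), pair(e, e)), pair(cons(a, e), pair(pair(a, e), pair(e, e))), a), cons(a, e))))  →  cons(cons(e, 0), pair(a, m(pair(0, cons(a, 0)), pair(cons(a, e), pair(pair(a, e), pair(e, e))), cons(a, e))))   [R4 at 2.2.2]
3. cons(cons(e, 0), pair(a, m(pair(0, cons(a, 0)), pair(cons(a, e), pair(pair(a, e), pair(e, e))), cons(a, e))))  →  cons(cons(e, 0), pair(a, e))   [R1 at 2.2]

cons(cons(e, 0), pair(a, e))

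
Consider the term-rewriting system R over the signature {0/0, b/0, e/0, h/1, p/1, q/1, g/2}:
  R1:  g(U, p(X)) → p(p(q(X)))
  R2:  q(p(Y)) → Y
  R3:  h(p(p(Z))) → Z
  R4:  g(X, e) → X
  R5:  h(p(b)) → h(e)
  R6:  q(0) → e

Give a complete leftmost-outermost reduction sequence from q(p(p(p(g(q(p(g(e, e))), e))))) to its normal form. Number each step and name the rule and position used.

p(p(e))

1. q(p(p(p(g(q(p(g(e, e))), e)))))  →  p(p(g(q(p(g(e, e))), e)))   [R2 at ε]
2. p(p(g(q(p(g(e, e))), e)))  →  p(p(q(p(g(e, e)))))   [R4 at 1.1]
3. p(p(q(p(g(e, e)))))  →  p(p(g(e, e)))   [R2 at 1.1]
4. p(p(g(e, e)))  →  p(p(e))   [R4 at 1.1]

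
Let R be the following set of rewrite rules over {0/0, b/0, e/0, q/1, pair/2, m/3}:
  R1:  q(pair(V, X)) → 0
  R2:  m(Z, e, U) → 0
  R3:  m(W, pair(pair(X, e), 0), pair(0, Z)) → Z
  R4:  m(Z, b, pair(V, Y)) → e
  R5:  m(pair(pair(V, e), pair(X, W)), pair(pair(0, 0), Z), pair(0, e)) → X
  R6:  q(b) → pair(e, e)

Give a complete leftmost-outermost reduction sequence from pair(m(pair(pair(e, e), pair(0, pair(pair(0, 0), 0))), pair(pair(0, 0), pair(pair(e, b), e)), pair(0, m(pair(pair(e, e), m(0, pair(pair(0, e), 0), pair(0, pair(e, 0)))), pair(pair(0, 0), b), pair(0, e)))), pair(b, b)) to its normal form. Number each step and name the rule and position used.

1. pair(m(pair(pair(e, e), pair(0, pair(pair(0, 0), 0))), pair(pair(0, 0), pair(pair(e, b), e)), pair(0, m(pair(pair(e, e), m(0, pair(pair(0, e), 0), pair(0, pair(e, 0)))), pair(pair(0, 0), b), pair(0, e)))), pair(b, b))  →  pair(m(pair(pair(e, e), pair(0, pair(pair(0, 0), 0))), pair(pair(0, 0), pair(pair(e, b), e)), pair(0, m(pair(pair(e, e), pair(e, 0)), pair(pair(0, 0), b), pair(0, e)))), pair(b, b))   [R3 at 1.3.2.1.2]
2. pair(m(pair(pair(e, e), pair(0, pair(pair(0, 0), 0))), pair(pair(0, 0), pair(pair(e, b), e)), pair(0, m(pair(pair(e, e), pair(e, 0)), pair(pair(0, 0), b), pair(0, e)))), pair(b, b))  →  pair(m(pair(pair(e, e), pair(0, pair(pair(0, 0), 0))), pair(pair(0, 0), pair(pair(e, b), e)), pair(0, e)), pair(b, b))   [R5 at 1.3.2]
3. pair(m(pair(pair(e, e), pair(0, pair(pair(0, 0), 0))), pair(pair(0, 0), pair(pair(e, b), e)), pair(0, e)), pair(b, b))  →  pair(0, pair(b, b))   [R5 at 1]

pair(0, pair(b, b))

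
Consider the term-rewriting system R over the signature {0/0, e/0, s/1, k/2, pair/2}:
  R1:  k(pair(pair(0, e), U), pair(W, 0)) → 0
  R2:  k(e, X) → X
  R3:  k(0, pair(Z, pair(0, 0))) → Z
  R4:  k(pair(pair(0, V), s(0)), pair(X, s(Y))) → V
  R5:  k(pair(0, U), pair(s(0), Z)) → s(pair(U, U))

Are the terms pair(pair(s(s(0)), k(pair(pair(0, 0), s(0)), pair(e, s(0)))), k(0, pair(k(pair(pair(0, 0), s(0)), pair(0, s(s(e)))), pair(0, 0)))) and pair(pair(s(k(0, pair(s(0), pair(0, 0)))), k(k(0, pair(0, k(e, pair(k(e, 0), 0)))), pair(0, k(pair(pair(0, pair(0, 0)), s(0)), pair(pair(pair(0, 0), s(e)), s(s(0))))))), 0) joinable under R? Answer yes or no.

yes — NF(t₁) = pair(pair(s(s(0)), 0), 0), NF(t₂) = pair(pair(s(s(0)), 0), 0)

Reduce t₁ = pair(pair(s(s(0)), k(pair(pair(0, 0), s(0)), pair(e, s(0)))), k(0, pair(k(pair(pair(0, 0), s(0)), pair(0, s(s(e)))), pair(0, 0)))):
1. pair(pair(s(s(0)), k(pair(pair(0, 0), s(0)), pair(e, s(0)))), k(0, pair(k(pair(pair(0, 0), s(0)), pair(0, s(s(e)))), pair(0, 0))))  →  pair(pair(s(s(0)), 0), k(0, pair(k(pair(pair(0, 0), s(0)), pair(0, s(s(e)))), pair(0, 0))))   [R4 at 1.2]
2. pair(pair(s(s(0)), 0), k(0, pair(k(pair(pair(0, 0), s(0)), pair(0, s(s(e)))), pair(0, 0))))  →  pair(pair(s(s(0)), 0), k(pair(pair(0, 0), s(0)), pair(0, s(s(e)))))   [R3 at 2]
3. pair(pair(s(s(0)), 0), k(pair(pair(0, 0), s(0)), pair(0, s(s(e)))))  →  pair(pair(s(s(0)), 0), 0)   [R4 at 2]

Reduce t₂ = pair(pair(s(k(0, pair(s(0), pair(0, 0)))), k(k(0, pair(0, k(e, pair(k(e, 0), 0)))), pair(0, k(pair(pair(0, pair(0, 0)), s(0)), pair(pair(pair(0, 0), s(e)), s(s(0))))))), 0):
1. pair(pair(s(k(0, pair(s(0), pair(0, 0)))), k(k(0, pair(0, k(e, pair(k(e, 0), 0)))), pair(0, k(pair(pair(0, pair(0, 0)), s(0)), pair(pair(pair(0, 0), s(e)), s(s(0))))))), 0)  →  pair(pair(s(s(0)), k(k(0, pair(0, k(e, pair(k(e, 0), 0)))), pair(0, k(pair(pair(0, pair(0, 0)), s(0)), pair(pair(pair(0, 0), s(e)), s(s(0))))))), 0)   [R3 at 1.1.1]
2. pair(pair(s(s(0)), k(k(0, pair(0, k(e, pair(k(e, 0), 0)))), pair(0, k(pair(pair(0, pair(0, 0)), s(0)), pair(pair(pair(0, 0), s(e)), s(s(0))))))), 0)  →  pair(pair(s(s(0)), k(k(0, pair(0, pair(k(e, 0), 0))), pair(0, k(pair(pair(0, pair(0, 0)), s(0)), pair(pair(pair(0, 0), s(e)), s(s(0))))))), 0)   [R2 at 1.2.1.2.2]
3. pair(pair(s(s(0)), k(k(0, pair(0, pair(k(e, 0), 0))), pair(0, k(pair(pair(0, pair(0, 0)), s(0)), pair(pair(pair(0, 0), s(e)), s(s(0))))))), 0)  →  pair(pair(s(s(0)), k(k(0, pair(0, pair(0, 0))), pair(0, k(pair(pair(0, pair(0, 0)), s(0)), pair(pair(pair(0, 0), s(e)), s(s(0))))))), 0)   [R2 at 1.2.1.2.2.1]
4. pair(pair(s(s(0)), k(k(0, pair(0, pair(0, 0))), pair(0, k(pair(pair(0, pair(0, 0)), s(0)), pair(pair(pair(0, 0), s(e)), s(s(0))))))), 0)  →  pair(pair(s(s(0)), k(0, pair(0, k(pair(pair(0, pair(0, 0)), s(0)), pair(pair(pair(0, 0), s(e)), s(s(0))))))), 0)   [R3 at 1.2.1]
5. pair(pair(s(s(0)), k(0, pair(0, k(pair(pair(0, pair(0, 0)), s(0)), pair(pair(pair(0, 0), s(e)), s(s(0))))))), 0)  →  pair(pair(s(s(0)), k(0, pair(0, pair(0, 0)))), 0)   [R4 at 1.2.2.2]
6. pair(pair(s(s(0)), k(0, pair(0, pair(0, 0)))), 0)  →  pair(pair(s(s(0)), 0), 0)   [R3 at 1.2]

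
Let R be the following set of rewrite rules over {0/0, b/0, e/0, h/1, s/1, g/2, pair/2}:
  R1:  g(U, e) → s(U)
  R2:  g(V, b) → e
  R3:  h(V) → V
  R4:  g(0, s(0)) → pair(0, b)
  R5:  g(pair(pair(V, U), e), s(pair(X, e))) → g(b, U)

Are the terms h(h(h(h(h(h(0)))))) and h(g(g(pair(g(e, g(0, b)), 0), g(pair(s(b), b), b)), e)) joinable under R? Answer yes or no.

Reduce t₁ = h(h(h(h(h(h(0)))))):
1. h(h(h(h(h(h(0))))))  →  h(h(h(h(h(0)))))   [R3 at ε]
2. h(h(h(h(h(0)))))  →  h(h(h(h(0))))   [R3 at ε]
3. h(h(h(h(0))))  →  h(h(h(0)))   [R3 at ε]
4. h(h(h(0)))  →  h(h(0))   [R3 at ε]
5. h(h(0))  →  h(0)   [R3 at ε]
6. h(0)  →  0   [R3 at ε]

Reduce t₂ = h(g(g(pair(g(e, g(0, b)), 0), g(pair(s(b), b), b)), e)):
1. h(g(g(pair(g(e, g(0, b)), 0), g(pair(s(b), b), b)), e))  →  g(g(pair(g(e, g(0, b)), 0), g(pair(s(b), b), b)), e)   [R3 at ε]
2. g(g(pair(g(e, g(0, b)), 0), g(pair(s(b), b), b)), e)  →  s(g(pair(g(e, g(0, b)), 0), g(pair(s(b), b), b)))   [R1 at ε]
3. s(g(pair(g(e, g(0, b)), 0), g(pair(s(b), b), b)))  →  s(g(pair(g(e, e), 0), g(pair(s(b), b), b)))   [R2 at 1.1.1.2]
4. s(g(pair(g(e, e), 0), g(pair(s(b), b), b)))  →  s(g(pair(s(e), 0), g(pair(s(b), b), b)))   [R1 at 1.1.1]
5. s(g(pair(s(e), 0), g(pair(s(b), b), b)))  →  s(g(pair(s(e), 0), e))   [R2 at 1.2]
6. s(g(pair(s(e), 0), e))  →  s(s(pair(s(e), 0)))   [R1 at 1]

no — NF(t₁) = 0, NF(t₂) = s(s(pair(s(e), 0)))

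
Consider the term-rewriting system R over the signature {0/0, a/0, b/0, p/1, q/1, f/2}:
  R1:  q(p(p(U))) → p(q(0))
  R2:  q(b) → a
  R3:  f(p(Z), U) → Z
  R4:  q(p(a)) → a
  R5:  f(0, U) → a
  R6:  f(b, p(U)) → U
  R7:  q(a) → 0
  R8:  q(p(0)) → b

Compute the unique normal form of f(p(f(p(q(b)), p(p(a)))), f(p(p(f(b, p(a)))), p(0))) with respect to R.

a

1. f(p(f(p(q(b)), p(p(a)))), f(p(p(f(b, p(a)))), p(0)))  →  f(p(q(b)), p(p(a)))   [R3 at ε]
2. f(p(q(b)), p(p(a)))  →  q(b)   [R3 at ε]
3. q(b)  →  a   [R2 at ε]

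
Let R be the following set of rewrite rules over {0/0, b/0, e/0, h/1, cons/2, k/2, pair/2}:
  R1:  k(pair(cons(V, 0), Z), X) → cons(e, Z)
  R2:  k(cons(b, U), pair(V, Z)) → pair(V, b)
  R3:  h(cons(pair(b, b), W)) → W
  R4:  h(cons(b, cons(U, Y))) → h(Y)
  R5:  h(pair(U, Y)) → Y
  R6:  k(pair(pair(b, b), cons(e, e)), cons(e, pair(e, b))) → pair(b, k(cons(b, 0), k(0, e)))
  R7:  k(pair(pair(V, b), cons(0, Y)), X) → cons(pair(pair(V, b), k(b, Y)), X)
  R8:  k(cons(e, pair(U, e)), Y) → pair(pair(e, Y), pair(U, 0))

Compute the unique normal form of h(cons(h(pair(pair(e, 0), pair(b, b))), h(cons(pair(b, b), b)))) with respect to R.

1. h(cons(h(pair(pair(e, 0), pair(b, b))), h(cons(pair(b, b), b))))  →  h(cons(pair(b, b), h(cons(pair(b, b), b))))   [R5 at 1.1]
2. h(cons(pair(b, b), h(cons(pair(b, b), b))))  →  h(cons(pair(b, b), b))   [R3 at ε]
3. h(cons(pair(b, b), b))  →  b   [R3 at ε]

b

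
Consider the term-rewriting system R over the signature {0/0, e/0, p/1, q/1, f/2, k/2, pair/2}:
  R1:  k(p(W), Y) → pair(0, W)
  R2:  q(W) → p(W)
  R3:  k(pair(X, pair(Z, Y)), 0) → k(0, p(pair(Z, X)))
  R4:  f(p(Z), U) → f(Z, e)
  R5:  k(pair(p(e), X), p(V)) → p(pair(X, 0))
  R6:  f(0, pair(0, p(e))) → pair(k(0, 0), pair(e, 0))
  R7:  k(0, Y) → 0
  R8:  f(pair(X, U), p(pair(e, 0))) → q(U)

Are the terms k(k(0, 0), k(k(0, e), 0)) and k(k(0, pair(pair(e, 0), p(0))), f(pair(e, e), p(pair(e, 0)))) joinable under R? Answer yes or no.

yes — NF(t₁) = 0, NF(t₂) = 0

Reduce t₁ = k(k(0, 0), k(k(0, e), 0)):
1. k(k(0, 0), k(k(0, e), 0))  →  k(0, k(k(0, e), 0))   [R7 at 1]
2. k(0, k(k(0, e), 0))  →  0   [R7 at ε]

Reduce t₂ = k(k(0, pair(pair(e, 0), p(0))), f(pair(e, e), p(pair(e, 0)))):
1. k(k(0, pair(pair(e, 0), p(0))), f(pair(e, e), p(pair(e, 0))))  →  k(0, f(pair(e, e), p(pair(e, 0))))   [R7 at 1]
2. k(0, f(pair(e, e), p(pair(e, 0))))  →  0   [R7 at ε]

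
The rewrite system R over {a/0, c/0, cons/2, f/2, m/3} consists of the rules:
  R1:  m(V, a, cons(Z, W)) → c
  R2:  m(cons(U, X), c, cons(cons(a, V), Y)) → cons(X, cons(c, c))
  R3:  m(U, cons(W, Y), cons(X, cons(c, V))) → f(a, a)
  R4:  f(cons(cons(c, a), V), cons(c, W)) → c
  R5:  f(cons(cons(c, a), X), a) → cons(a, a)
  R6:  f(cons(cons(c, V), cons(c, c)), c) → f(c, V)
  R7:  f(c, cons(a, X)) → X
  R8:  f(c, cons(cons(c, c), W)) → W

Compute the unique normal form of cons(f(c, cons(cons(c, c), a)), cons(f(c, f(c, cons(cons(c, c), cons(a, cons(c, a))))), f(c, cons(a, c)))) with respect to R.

cons(a, cons(cons(c, a), c))

1. cons(f(c, cons(cons(c, c), a)), cons(f(c, f(c, cons(cons(c, c), cons(a, cons(c, a))))), f(c, cons(a, c))))  →  cons(a, cons(f(c, f(c, cons(cons(c, c), cons(a, cons(c, a))))), f(c, cons(a, c))))   [R8 at 1]
2. cons(a, cons(f(c, f(c, cons(cons(c, c), cons(a, cons(c, a))))), f(c, cons(a, c))))  →  cons(a, cons(f(c, cons(a, cons(c, a))), f(c, cons(a, c))))   [R8 at 2.1.2]
3. cons(a, cons(f(c, cons(a, cons(c, a))), f(c, cons(a, c))))  →  cons(a, cons(cons(c, a), f(c, cons(a, c))))   [R7 at 2.1]
4. cons(a, cons(cons(c, a), f(c, cons(a, c))))  →  cons(a, cons(cons(c, a), c))   [R7 at 2.2]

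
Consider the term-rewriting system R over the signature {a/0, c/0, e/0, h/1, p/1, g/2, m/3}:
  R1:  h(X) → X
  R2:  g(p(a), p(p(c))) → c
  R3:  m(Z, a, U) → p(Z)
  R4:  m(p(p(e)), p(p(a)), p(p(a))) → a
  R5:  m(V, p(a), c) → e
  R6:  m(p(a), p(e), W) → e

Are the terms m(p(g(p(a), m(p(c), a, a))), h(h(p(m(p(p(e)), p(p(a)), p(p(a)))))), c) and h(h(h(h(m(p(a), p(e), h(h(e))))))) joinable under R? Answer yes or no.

yes — NF(t₁) = e, NF(t₂) = e

Reduce t₁ = m(p(g(p(a), m(p(c), a, a))), h(h(p(m(p(p(e)), p(p(a)), p(p(a)))))), c):
1. m(p(g(p(a), m(p(c), a, a))), h(h(p(m(p(p(e)), p(p(a)), p(p(a)))))), c)  →  m(p(g(p(a), p(p(c)))), h(h(p(m(p(p(e)), p(p(a)), p(p(a)))))), c)   [R3 at 1.1.2]
2. m(p(g(p(a), p(p(c)))), h(h(p(m(p(p(e)), p(p(a)), p(p(a)))))), c)  →  m(p(c), h(h(p(m(p(p(e)), p(p(a)), p(p(a)))))), c)   [R2 at 1.1]
3. m(p(c), h(h(p(m(p(p(e)), p(p(a)), p(p(a)))))), c)  →  m(p(c), h(p(m(p(p(e)), p(p(a)), p(p(a))))), c)   [R1 at 2]
4. m(p(c), h(p(m(p(p(e)), p(p(a)), p(p(a))))), c)  →  m(p(c), p(m(p(p(e)), p(p(a)), p(p(a)))), c)   [R1 at 2]
5. m(p(c), p(m(p(p(e)), p(p(a)), p(p(a)))), c)  →  m(p(c), p(a), c)   [R4 at 2.1]
6. m(p(c), p(a), c)  →  e   [R5 at ε]

Reduce t₂ = h(h(h(h(m(p(a), p(e), h(h(e))))))):
1. h(h(h(h(m(p(a), p(e), h(h(e)))))))  →  h(h(h(m(p(a), p(e), h(h(e))))))   [R1 at ε]
2. h(h(h(m(p(a), p(e), h(h(e))))))  →  h(h(m(p(a), p(e), h(h(e)))))   [R1 at ε]
3. h(h(m(p(a), p(e), h(h(e)))))  →  h(m(p(a), p(e), h(h(e))))   [R1 at ε]
4. h(m(p(a), p(e), h(h(e))))  →  m(p(a), p(e), h(h(e)))   [R1 at ε]
5. m(p(a), p(e), h(h(e)))  →  e   [R6 at ε]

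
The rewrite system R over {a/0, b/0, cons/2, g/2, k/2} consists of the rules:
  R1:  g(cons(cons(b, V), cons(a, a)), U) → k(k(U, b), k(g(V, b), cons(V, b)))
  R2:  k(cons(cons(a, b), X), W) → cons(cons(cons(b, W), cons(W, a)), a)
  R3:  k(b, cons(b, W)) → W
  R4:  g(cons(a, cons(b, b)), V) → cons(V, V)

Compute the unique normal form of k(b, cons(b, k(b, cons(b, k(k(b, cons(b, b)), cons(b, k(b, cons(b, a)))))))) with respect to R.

a

1. k(b, cons(b, k(b, cons(b, k(k(b, cons(b, b)), cons(b, k(b, cons(b, a))))))))  →  k(b, cons(b, k(k(b, cons(b, b)), cons(b, k(b, cons(b, a))))))   [R3 at ε]
2. k(b, cons(b, k(k(b, cons(b, b)), cons(b, k(b, cons(b, a))))))  →  k(k(b, cons(b, b)), cons(b, k(b, cons(b, a))))   [R3 at ε]
3. k(k(b, cons(b, b)), cons(b, k(b, cons(b, a))))  →  k(b, cons(b, k(b, cons(b, a))))   [R3 at 1]
4. k(b, cons(b, k(b, cons(b, a))))  →  k(b, cons(b, a))   [R3 at ε]
5. k(b, cons(b, a))  →  a   [R3 at ε]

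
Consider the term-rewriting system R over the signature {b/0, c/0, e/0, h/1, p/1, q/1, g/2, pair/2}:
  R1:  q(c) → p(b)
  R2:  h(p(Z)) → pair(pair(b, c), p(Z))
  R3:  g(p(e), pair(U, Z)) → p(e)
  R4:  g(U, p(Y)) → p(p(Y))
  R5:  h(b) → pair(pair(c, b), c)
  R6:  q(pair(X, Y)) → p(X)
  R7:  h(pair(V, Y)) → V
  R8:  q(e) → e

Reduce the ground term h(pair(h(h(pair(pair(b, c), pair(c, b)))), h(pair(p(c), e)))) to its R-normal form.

1. h(pair(h(h(pair(pair(b, c), pair(c, b)))), h(pair(p(c), e))))  →  h(h(pair(pair(b, c), pair(c, b))))   [R7 at ε]
2. h(h(pair(pair(b, c), pair(c, b))))  →  h(pair(b, c))   [R7 at 1]
3. h(pair(b, c))  →  b   [R7 at ε]

b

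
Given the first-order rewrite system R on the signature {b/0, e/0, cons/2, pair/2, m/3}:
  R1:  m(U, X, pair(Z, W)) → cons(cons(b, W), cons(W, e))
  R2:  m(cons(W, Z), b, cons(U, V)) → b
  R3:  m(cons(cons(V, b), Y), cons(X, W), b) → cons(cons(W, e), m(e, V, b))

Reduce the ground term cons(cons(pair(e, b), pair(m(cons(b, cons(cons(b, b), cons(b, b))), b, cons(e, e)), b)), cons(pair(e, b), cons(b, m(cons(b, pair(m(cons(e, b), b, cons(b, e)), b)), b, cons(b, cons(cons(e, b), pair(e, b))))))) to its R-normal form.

cons(cons(pair(e, b), pair(b, b)), cons(pair(e, b), cons(b, b)))

1. cons(cons(pair(e, b), pair(m(cons(b, cons(cons(b, b), cons(b, b))), b, cons(e, e)), b)), cons(pair(e, b), cons(b, m(cons(b, pair(m(cons(e, b), b, cons(b, e)), b)), b, cons(b, cons(cons(e, b), pair(e, b)))))))  →  cons(cons(pair(e, b), pair(b, b)), cons(pair(e, b), cons(b, m(cons(b, pair(m(cons(e, b), b, cons(b, e)), b)), b, cons(b, cons(cons(e, b), pair(e, b)))))))   [R2 at 1.2.1]
2. cons(cons(pair(e, b), pair(b, b)), cons(pair(e, b), cons(b, m(cons(b, pair(m(cons(e, b), b, cons(b, e)), b)), b, cons(b, cons(cons(e, b), pair(e, b)))))))  →  cons(cons(pair(e, b), pair(b, b)), cons(pair(e, b), cons(b, b)))   [R2 at 2.2.2]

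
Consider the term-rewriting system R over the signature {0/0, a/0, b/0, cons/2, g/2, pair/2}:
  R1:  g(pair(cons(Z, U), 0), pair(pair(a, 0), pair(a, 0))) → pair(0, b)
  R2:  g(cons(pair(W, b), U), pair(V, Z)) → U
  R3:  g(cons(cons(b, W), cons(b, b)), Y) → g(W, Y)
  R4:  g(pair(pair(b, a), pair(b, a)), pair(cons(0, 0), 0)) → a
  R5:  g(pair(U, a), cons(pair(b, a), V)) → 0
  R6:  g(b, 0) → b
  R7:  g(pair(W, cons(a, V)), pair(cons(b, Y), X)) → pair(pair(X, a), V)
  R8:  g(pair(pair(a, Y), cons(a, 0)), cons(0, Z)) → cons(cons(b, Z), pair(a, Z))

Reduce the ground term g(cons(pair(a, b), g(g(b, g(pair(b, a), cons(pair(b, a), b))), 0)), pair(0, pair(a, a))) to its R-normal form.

1. g(cons(pair(a, b), g(g(b, g(pair(b, a), cons(pair(b, a), b))), 0)), pair(0, pair(a, a)))  →  g(g(b, g(pair(b, a), cons(pair(b, a), b))), 0)   [R2 at ε]
2. g(g(b, g(pair(b, a), cons(pair(b, a), b))), 0)  →  g(g(b, 0), 0)   [R5 at 1.2]
3. g(g(b, 0), 0)  →  g(b, 0)   [R6 at 1]
4. g(b, 0)  →  b   [R6 at ε]

b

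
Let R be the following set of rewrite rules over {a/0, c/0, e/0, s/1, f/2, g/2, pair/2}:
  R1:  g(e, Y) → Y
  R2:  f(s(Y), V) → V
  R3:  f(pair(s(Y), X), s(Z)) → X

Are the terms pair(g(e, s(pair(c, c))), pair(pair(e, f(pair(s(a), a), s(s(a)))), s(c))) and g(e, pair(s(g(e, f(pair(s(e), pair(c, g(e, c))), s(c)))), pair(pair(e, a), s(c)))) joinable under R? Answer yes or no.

Reduce t₁ = pair(g(e, s(pair(c, c))), pair(pair(e, f(pair(s(a), a), s(s(a)))), s(c))):
1. pair(g(e, s(pair(c, c))), pair(pair(e, f(pair(s(a), a), s(s(a)))), s(c)))  →  pair(s(pair(c, c)), pair(pair(e, f(pair(s(a), a), s(s(a)))), s(c)))   [R1 at 1]
2. pair(s(pair(c, c)), pair(pair(e, f(pair(s(a), a), s(s(a)))), s(c)))  →  pair(s(pair(c, c)), pair(pair(e, a), s(c)))   [R3 at 2.1.2]

Reduce t₂ = g(e, pair(s(g(e, f(pair(s(e), pair(c, g(e, c))), s(c)))), pair(pair(e, a), s(c)))):
1. g(e, pair(s(g(e, f(pair(s(e), pair(c, g(e, c))), s(c)))), pair(pair(e, a), s(c))))  →  pair(s(g(e, f(pair(s(e), pair(c, g(e, c))), s(c)))), pair(pair(e, a), s(c)))   [R1 at ε]
2. pair(s(g(e, f(pair(s(e), pair(c, g(e, c))), s(c)))), pair(pair(e, a), s(c)))  →  pair(s(f(pair(s(e), pair(c, g(e, c))), s(c))), pair(pair(e, a), s(c)))   [R1 at 1.1]
3. pair(s(f(pair(s(e), pair(c, g(e, c))), s(c))), pair(pair(e, a), s(c)))  →  pair(s(pair(c, g(e, c))), pair(pair(e, a), s(c)))   [R3 at 1.1]
4. pair(s(pair(c, g(e, c))), pair(pair(e, a), s(c)))  →  pair(s(pair(c, c)), pair(pair(e, a), s(c)))   [R1 at 1.1.2]

yes — NF(t₁) = pair(s(pair(c, c)), pair(pair(e, a), s(c))), NF(t₂) = pair(s(pair(c, c)), pair(pair(e, a), s(c)))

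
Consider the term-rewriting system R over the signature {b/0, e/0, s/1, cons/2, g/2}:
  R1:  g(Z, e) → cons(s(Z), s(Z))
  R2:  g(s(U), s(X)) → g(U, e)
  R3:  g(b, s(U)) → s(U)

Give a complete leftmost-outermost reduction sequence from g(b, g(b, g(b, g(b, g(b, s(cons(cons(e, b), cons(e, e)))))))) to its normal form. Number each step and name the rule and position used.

1. g(b, g(b, g(b, g(b, g(b, s(cons(cons(e, b), cons(e, e))))))))  →  g(b, g(b, g(b, g(b, s(cons(cons(e, b), cons(e, e)))))))   [R3 at 2.2.2.2]
2. g(b, g(b, g(b, g(b, s(cons(cons(e, b), cons(e, e)))))))  →  g(b, g(b, g(b, s(cons(cons(e, b), cons(e, e))))))   [R3 at 2.2.2]
3. g(b, g(b, g(b, s(cons(cons(e, b), cons(e, e))))))  →  g(b, g(b, s(cons(cons(e, b), cons(e, e)))))   [R3 at 2.2]
4. g(b, g(b, s(cons(cons(e, b), cons(e, e)))))  →  g(b, s(cons(cons(e, b), cons(e, e))))   [R3 at 2]
5. g(b, s(cons(cons(e, b), cons(e, e))))  →  s(cons(cons(e, b), cons(e, e)))   [R3 at ε]

s(cons(cons(e, b), cons(e, e)))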